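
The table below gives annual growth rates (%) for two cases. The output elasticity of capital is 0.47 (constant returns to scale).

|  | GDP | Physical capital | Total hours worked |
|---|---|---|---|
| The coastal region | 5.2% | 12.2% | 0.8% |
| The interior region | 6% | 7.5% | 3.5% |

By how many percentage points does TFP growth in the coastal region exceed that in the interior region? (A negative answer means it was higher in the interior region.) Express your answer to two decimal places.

-1.58 percentage points

Labor's share = 1 − 0.47 = 0.53.
The coastal region: TFP = 5.2 − 5.734 − 0.424 = -0.958%.
The interior region: TFP = 6 − 3.525 − 1.855 = 0.62%.
Difference = -0.958 − (0.62) = -1.578 pp.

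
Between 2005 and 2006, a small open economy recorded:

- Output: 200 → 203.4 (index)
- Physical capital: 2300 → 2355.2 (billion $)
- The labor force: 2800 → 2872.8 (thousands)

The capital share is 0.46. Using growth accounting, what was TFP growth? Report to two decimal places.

Output growth = (203.4 − 200) / 200 = 1.7%.
Physical capital growth = (2355.2 − 2300) / 2300 = 2.4%.
The labor force growth = (2872.8 − 2800) / 2800 = 2.6%.
Labor's share = 1 − 0.46 = 0.54.
Physical capital: 0.46 × 2.4 = 1.104 pp.
The labor force: 0.54 × 2.6 = 1.404 pp.
TFP growth = 1.7 − 2.508 = -0.808%.

-0.81%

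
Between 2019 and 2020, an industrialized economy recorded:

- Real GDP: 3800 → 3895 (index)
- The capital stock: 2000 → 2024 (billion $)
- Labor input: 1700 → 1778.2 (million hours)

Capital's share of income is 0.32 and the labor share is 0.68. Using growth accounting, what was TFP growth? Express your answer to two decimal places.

Real GDP growth = (3895 − 3800) / 3800 = 2.5%.
The capital stock growth = (2024 − 2000) / 2000 = 1.2%.
Labor input growth = (1778.2 − 1700) / 1700 = 4.6%.
Labor's share = 1 − 0.32 = 0.68.
The capital stock: 0.32 × 1.2 = 0.384 pp.
Labor input: 0.68 × 4.6 = 3.128 pp.
TFP growth = 2.5 − 3.512 = -1.012%.

-1.01%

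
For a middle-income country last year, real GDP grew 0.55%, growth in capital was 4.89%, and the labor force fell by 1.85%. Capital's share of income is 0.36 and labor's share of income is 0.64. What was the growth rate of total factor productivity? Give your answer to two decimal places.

Labor's share = 1 − 0.36 = 0.64.
Capital: 0.36 × 4.89 = 1.7604 pp.
The labor force: 0.64 × (-1.85) = -1.184 pp.
TFP growth = 0.55 − 0.5764 = -0.0264%.

-0.03%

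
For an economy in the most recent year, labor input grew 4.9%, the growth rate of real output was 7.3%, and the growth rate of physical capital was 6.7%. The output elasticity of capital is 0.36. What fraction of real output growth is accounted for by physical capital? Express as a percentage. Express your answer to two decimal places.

33.04%

Physical capital contributed 0.36 × 6.7 = 2.412 pp.
Share of growth = 2.412 / 7.3 × 100 = 33.0411%.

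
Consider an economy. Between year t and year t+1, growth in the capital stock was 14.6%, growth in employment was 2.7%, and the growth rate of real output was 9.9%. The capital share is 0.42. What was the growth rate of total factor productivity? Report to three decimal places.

Labor's share = 1 − 0.42 = 0.58.
The capital stock: 0.42 × 14.6 = 6.132 pp.
Employment: 0.58 × 2.7 = 1.566 pp.
TFP growth = 9.9 − 7.698 = 2.202%.

Total factor productivity growth was 2.202%.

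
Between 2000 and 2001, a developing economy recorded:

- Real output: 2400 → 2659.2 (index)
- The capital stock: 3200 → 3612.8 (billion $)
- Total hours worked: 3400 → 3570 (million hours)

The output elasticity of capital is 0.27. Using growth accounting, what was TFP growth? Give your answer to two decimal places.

3.67%

Real output growth = (2659.2 − 2400) / 2400 = 10.8%.
The capital stock growth = (3612.8 − 3200) / 3200 = 12.9%.
Total hours worked growth = (3570 − 3400) / 3400 = 5%.
Labor's share = 1 − 0.27 = 0.73.
The capital stock: 0.27 × 12.9 = 3.483 pp.
Total hours worked: 0.73 × 5 = 3.65 pp.
TFP growth = 10.8 − 7.133 = 3.667%.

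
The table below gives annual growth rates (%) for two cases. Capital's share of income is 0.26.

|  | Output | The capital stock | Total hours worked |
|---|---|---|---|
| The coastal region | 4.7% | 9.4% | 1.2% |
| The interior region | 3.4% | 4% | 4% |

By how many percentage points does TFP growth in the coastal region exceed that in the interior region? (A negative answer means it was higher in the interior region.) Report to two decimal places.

Labor's share = 1 − 0.26 = 0.74.
The coastal region: TFP = 4.7 − 2.444 − 0.888 = 1.368%.
The interior region: TFP = 3.4 − 1.04 − 2.96 = -0.6%.
Difference = 1.368 − (-0.6) = 1.968 pp.

1.97 percentage points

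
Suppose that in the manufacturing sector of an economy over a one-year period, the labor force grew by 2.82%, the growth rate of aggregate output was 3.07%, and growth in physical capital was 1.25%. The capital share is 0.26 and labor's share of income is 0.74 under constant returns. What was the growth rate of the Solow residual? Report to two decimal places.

Labor's share = 1 − 0.26 = 0.74.
Physical capital: 0.26 × 1.25 = 0.325 pp.
The labor force: 0.74 × 2.82 = 2.0868 pp.
TFP growth = 3.07 − 2.4118 = 0.6582%.

0.66%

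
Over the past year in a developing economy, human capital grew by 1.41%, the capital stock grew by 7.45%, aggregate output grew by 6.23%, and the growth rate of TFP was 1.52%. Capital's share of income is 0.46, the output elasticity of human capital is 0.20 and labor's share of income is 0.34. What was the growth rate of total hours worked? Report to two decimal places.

2.94%

Labor's share = 1 − 0.46 − 0.2 = 0.34.
gY = gA + 0.46×7.45 + 0.2×1.41 + 0.34×g.
0.34×g = 6.23 − 1.52 − 3.709 = 1.001.
g = 1.001 / 0.34 = 2.9441%.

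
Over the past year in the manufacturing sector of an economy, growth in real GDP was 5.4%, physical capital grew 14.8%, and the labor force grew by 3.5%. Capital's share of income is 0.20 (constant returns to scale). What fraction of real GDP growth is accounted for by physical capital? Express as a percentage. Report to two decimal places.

Physical capital contributed 0.2 × 14.8 = 2.96 pp.
Share of growth = 2.96 / 5.4 × 100 = 54.8148%.

54.81%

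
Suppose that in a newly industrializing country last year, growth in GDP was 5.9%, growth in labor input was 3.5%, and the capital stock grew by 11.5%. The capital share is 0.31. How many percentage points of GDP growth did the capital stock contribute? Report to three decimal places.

3.565 percentage points

Contribution = share × growth = 0.31 × 11.5 = 3.565 pp.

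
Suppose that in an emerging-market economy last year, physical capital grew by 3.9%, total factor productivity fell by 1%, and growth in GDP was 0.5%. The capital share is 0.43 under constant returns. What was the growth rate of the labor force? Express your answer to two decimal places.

Labor's share = 1 − 0.43 = 0.57.
gY = gA + 0.43×3.9 + 0.57×g.
0.57×g = 0.5 + 1 − 1.677 = -0.177.
g = -0.177 / 0.57 = -0.3105%.

-0.31%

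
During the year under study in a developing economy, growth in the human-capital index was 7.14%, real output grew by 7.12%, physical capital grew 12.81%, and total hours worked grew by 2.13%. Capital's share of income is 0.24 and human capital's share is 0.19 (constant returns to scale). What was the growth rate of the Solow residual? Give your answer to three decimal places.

1.475%

Labor's share = 1 − 0.24 − 0.19 = 0.57.
Physical capital: 0.24 × 12.81 = 3.0744 pp.
The human-capital index: 0.19 × 7.14 = 1.3566 pp.
Total hours worked: 0.57 × 2.13 = 1.2141 pp.
TFP growth = 7.12 − 5.6451 = 1.4749%.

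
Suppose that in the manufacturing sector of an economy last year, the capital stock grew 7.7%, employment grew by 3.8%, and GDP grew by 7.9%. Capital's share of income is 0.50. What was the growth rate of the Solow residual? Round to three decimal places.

The Solow residual grew 2.150%.

Labor's share = 1 − 0.5 = 0.5.
The capital stock: 0.5 × 7.7 = 3.85 pp.
Employment: 0.5 × 3.8 = 1.9 pp.
TFP growth = 7.9 − 5.75 = 2.15%.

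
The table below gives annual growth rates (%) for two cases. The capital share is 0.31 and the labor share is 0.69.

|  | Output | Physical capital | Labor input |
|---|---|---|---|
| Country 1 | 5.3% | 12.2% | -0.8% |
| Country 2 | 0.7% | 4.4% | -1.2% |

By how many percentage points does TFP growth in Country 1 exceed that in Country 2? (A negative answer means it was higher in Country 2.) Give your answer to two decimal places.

1.91 percentage points

Labor's share = 1 − 0.31 = 0.69.
Country 1: TFP = 5.3 − 3.782 + 0.552 = 2.07%.
Country 2: TFP = 0.7 − 1.364 + 0.828 = 0.164%.
Difference = 2.07 − (0.164) = 1.906 pp.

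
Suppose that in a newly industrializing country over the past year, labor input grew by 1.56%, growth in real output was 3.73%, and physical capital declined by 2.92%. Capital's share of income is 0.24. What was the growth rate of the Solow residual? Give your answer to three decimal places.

3.245%

Labor's share = 1 − 0.24 = 0.76.
Physical capital: 0.24 × (-2.92) = -0.7008 pp.
Labor input: 0.76 × 1.56 = 1.1856 pp.
TFP growth = 3.73 − 0.4848 = 3.2452%.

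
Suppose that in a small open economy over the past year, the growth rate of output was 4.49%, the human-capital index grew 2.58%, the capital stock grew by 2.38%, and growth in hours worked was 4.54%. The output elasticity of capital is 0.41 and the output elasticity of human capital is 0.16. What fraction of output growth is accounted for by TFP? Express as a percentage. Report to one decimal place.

Labor's share = 1 − 0.41 − 0.16 = 0.43.
The capital stock: 0.41 × 2.38 = 0.9758 pp.
The human-capital index: 0.16 × 2.58 = 0.4128 pp.
Hours worked: 0.43 × 4.54 = 1.9522 pp.
TFP growth = 4.49 − 3.3408 = 1.1492%.
TFP share of growth = 1.1492 / 4.49 × 100 = 25.595%.

TFP accounted for 25.6% of growth.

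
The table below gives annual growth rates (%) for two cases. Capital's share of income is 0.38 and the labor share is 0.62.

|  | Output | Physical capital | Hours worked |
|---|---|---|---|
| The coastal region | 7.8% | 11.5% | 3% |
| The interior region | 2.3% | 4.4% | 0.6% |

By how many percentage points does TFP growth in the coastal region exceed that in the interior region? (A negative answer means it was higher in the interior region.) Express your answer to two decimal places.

1.31 percentage points

Labor's share = 1 − 0.38 = 0.62.
The coastal region: TFP = 7.8 − 4.37 − 1.86 = 1.57%.
The interior region: TFP = 2.3 − 1.672 − 0.372 = 0.256%.
Difference = 1.57 − (0.256) = 1.314 pp.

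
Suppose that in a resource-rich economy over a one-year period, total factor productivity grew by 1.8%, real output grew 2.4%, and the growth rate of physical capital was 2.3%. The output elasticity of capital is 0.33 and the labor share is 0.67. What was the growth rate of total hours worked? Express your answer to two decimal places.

-0.24%

Labor's share = 1 − 0.33 = 0.67.
gY = gA + 0.33×2.3 + 0.67×g.
0.67×g = 2.4 − 1.8 − 0.759 = -0.159.
g = -0.159 / 0.67 = -0.2373%.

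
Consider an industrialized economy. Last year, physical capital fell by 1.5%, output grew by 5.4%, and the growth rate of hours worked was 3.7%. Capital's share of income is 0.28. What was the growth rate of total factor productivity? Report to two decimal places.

3.16%

Labor's share = 1 − 0.28 = 0.72.
Physical capital: 0.28 × (-1.5) = -0.42 pp.
Hours worked: 0.72 × 3.7 = 2.664 pp.
TFP growth = 5.4 − 2.244 = 3.156%.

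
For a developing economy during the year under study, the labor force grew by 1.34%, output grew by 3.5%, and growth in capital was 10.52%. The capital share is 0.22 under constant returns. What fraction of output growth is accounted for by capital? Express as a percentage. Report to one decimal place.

Capital contributed 0.22 × 10.52 = 2.3144 pp.
Share of growth = 2.3144 / 3.5 × 100 = 66.126%.

Capital accounted for 66.1% of growth.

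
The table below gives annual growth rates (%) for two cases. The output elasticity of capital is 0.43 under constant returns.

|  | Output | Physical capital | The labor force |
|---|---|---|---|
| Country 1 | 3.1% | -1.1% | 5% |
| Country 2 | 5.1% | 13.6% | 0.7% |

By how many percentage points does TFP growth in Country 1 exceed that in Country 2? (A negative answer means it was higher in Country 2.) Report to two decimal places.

1.87 percentage points

Labor's share = 1 − 0.43 = 0.57.
Country 1: TFP = 3.1 + 0.473 − 2.85 = 0.723%.
Country 2: TFP = 5.1 − 5.848 − 0.399 = -1.147%.
Difference = 0.723 − (-1.147) = 1.87 pp.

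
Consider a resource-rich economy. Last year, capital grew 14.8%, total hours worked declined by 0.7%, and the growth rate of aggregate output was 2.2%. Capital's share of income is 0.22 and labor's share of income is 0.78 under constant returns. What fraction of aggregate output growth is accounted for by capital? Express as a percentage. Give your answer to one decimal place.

Capital contributed 0.22 × 14.8 = 3.256 pp.
Share of growth = 3.256 / 2.2 × 100 = 148%.

148.0%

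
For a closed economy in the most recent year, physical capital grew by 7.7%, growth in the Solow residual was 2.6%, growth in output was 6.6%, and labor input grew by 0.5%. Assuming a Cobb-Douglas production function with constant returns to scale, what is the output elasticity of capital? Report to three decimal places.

gY = gA + α·gK + (1−α)·gL, so gY − gA − gL = α(gK − gL).
6.6 − 2.6 − 0.5 = α × (7.7 − 0.5).
3.5 = 7.2 α, so α = 0.48611.

The output elasticity of capital is 0.486.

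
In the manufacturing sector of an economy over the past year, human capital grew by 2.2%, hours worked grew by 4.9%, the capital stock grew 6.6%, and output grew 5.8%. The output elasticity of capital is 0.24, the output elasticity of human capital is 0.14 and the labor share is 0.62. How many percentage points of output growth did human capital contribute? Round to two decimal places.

0.31 percentage points

Contribution = share × growth = 0.14 × 2.2 = 0.308 pp.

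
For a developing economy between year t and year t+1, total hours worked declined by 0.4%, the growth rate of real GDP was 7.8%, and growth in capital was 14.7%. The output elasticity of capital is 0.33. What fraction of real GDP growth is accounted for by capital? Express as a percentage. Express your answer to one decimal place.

Capital contributed 0.33 × 14.7 = 4.851 pp.
Share of growth = 4.851 / 7.8 × 100 = 62.192%.

62.2%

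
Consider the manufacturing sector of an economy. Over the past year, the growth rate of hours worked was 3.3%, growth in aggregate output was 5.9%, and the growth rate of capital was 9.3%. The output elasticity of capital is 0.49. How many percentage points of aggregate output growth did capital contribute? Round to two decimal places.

Contribution = share × growth = 0.49 × 9.3 = 4.557 pp.

4.56 pp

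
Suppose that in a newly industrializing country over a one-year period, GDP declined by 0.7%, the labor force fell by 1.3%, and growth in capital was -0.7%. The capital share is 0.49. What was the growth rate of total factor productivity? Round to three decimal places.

Labor's share = 1 − 0.49 = 0.51.
Capital: 0.49 × (-0.7) = -0.343 pp.
The labor force: 0.51 × (-1.3) = -0.663 pp.
TFP growth = -0.7 + 1.006 = 0.306%.

0.306%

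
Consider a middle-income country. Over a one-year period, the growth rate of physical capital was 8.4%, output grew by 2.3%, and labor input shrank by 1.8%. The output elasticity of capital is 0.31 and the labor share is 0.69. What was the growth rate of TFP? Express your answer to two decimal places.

0.94%

Labor's share = 1 − 0.31 = 0.69.
Physical capital: 0.31 × 8.4 = 2.604 pp.
Labor input: 0.69 × (-1.8) = -1.242 pp.
TFP growth = 2.3 − 1.362 = 0.938%.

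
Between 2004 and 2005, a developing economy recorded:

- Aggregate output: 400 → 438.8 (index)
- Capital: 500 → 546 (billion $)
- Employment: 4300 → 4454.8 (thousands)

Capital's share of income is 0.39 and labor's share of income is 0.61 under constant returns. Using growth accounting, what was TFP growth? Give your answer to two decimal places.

TFP growth was 3.92%.

Aggregate output growth = (438.8 − 400) / 400 = 9.7%.
Capital growth = (546 − 500) / 500 = 9.2%.
Employment growth = (4454.8 − 4300) / 4300 = 3.6%.
Labor's share = 1 − 0.39 = 0.61.
Capital: 0.39 × 9.2 = 3.588 pp.
Employment: 0.61 × 3.6 = 2.196 pp.
TFP growth = 9.7 − 5.784 = 3.916%.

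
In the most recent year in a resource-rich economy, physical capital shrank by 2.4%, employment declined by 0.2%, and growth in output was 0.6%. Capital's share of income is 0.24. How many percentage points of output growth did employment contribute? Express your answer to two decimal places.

Labor's share = 1 − 0.24 = 0.76.
Contribution = share × growth = 0.76 × (-0.2) = -0.152 pp.

-0.15 percentage points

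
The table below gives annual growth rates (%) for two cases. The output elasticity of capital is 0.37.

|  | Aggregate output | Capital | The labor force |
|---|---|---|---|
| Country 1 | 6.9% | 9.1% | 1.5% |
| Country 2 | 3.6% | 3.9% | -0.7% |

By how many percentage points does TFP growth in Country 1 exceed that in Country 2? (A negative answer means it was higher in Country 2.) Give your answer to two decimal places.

-0.01 percentage points

Labor's share = 1 − 0.37 = 0.63.
Country 1: TFP = 6.9 − 3.367 − 0.945 = 2.588%.
Country 2: TFP = 3.6 − 1.443 + 0.441 = 2.598%.
Difference = 2.588 − (2.598) = -0.01 pp.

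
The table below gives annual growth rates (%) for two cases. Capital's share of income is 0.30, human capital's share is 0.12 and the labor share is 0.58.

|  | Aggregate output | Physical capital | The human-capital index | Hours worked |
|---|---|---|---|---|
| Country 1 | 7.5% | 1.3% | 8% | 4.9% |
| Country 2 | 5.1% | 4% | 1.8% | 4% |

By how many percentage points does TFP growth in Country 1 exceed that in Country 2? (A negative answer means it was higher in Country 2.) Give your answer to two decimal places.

Labor's share = 1 − 0.3 − 0.12 = 0.58.
Country 1: TFP = 7.5 − 0.39 − 0.96 − 2.842 = 3.308%.
Country 2: TFP = 5.1 − 1.2 − 0.216 − 2.32 = 1.364%.
Difference = 3.308 − (1.364) = 1.944 pp.

1.94 percentage points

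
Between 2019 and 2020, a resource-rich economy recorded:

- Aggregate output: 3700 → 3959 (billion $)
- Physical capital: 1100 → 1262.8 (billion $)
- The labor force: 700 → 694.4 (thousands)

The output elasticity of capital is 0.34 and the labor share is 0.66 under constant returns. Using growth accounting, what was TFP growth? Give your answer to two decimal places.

Aggregate output growth = (3959 − 3700) / 3700 = 7%.
Physical capital growth = (1262.8 − 1100) / 1100 = 14.8%.
The labor force growth = (694.4 − 700) / 700 = -0.8%.
Labor's share = 1 − 0.34 = 0.66.
Physical capital: 0.34 × 14.8 = 5.032 pp.
The labor force: 0.66 × (-0.8) = -0.528 pp.
TFP growth = 7 − 4.504 = 2.496%.

2.50%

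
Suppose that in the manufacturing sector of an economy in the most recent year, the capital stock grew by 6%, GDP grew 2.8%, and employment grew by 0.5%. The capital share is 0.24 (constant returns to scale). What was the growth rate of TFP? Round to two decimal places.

Labor's share = 1 − 0.24 = 0.76.
The capital stock: 0.24 × 6 = 1.44 pp.
Employment: 0.76 × 0.5 = 0.38 pp.
TFP growth = 2.8 − 1.82 = 0.98%.

TFP growth was 0.98%.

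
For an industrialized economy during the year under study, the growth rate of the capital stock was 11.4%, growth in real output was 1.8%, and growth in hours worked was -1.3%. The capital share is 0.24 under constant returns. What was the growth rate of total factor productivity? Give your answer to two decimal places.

Labor's share = 1 − 0.24 = 0.76.
The capital stock: 0.24 × 11.4 = 2.736 pp.
Hours worked: 0.76 × (-1.3) = -0.988 pp.
TFP growth = 1.8 − 1.748 = 0.052%.

0.05%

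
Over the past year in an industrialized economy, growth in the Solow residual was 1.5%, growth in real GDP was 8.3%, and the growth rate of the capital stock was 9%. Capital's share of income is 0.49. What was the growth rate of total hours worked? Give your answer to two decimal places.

Labor's share = 1 − 0.49 = 0.51.
gY = gA + 0.49×9 + 0.51×g.
0.51×g = 8.3 − 1.5 − 4.41 = 2.39.
g = 2.39 / 0.51 = 4.6863%.

4.69%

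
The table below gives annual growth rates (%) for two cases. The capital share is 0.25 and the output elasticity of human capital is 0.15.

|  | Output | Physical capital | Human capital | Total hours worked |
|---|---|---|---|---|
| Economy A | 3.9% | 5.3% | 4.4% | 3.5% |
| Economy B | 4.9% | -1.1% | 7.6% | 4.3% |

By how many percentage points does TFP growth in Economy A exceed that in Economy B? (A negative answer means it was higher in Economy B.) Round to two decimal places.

Labor's share = 1 − 0.25 − 0.15 = 0.6.
Economy A: TFP = 3.9 − 1.325 − 0.66 − 2.1 = -0.185%.
Economy B: TFP = 4.9 + 0.275 − 1.14 − 2.58 = 1.455%.
Difference = -0.185 − (1.455) = -1.64 pp.

-1.64 percentage points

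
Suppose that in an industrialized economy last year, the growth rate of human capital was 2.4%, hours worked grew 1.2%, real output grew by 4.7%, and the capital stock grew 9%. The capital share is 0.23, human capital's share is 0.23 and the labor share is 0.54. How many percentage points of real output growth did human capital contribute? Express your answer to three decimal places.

Contribution = share × growth = 0.23 × 2.4 = 0.552 pp.

0.552 pp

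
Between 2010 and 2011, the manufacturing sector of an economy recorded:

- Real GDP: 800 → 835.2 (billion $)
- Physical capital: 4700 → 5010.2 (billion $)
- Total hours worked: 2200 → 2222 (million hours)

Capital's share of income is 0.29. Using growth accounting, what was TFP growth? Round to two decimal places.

1.78%

Real GDP growth = (835.2 − 800) / 800 = 4.4%.
Physical capital growth = (5010.2 − 4700) / 4700 = 6.6%.
Total hours worked growth = (2222 − 2200) / 2200 = 1%.
Labor's share = 1 − 0.29 = 0.71.
Physical capital: 0.29 × 6.6 = 1.914 pp.
Total hours worked: 0.71 × 1 = 0.71 pp.
TFP growth = 4.4 − 2.624 = 1.776%.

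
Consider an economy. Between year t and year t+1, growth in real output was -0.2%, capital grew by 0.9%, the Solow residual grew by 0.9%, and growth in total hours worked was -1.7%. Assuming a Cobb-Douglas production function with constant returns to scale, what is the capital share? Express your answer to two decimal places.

α = 0.23

gY = gA + α·gK + (1−α)·gL, so gY − gA − gL = α(gK − gL).
-0.2 − 0.9 + 1.7 = α × (0.9 − (-1.7)).
0.6 = 2.6 α, so α = 0.2308.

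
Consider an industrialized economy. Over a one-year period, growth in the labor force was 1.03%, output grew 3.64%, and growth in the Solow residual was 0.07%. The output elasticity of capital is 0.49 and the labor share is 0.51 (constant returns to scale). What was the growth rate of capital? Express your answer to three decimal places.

Labor's share = 1 − 0.49 = 0.51.
gY = gA + 0.51×1.03 + 0.49×g.
0.49×g = 3.64 − 0.07 − 0.5253 = 3.0447.
g = 3.0447 / 0.49 = 6.21367%.

Capital growth was 6.214%.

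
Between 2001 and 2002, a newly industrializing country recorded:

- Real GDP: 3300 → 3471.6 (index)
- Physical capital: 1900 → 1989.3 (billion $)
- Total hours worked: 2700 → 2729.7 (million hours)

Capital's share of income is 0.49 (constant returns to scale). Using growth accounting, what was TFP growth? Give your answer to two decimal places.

TFP growth was 2.34%.

Real GDP growth = (3471.6 − 3300) / 3300 = 5.2%.
Physical capital growth = (1989.3 − 1900) / 1900 = 4.7%.
Total hours worked growth = (2729.7 − 2700) / 2700 = 1.1%.
Labor's share = 1 − 0.49 = 0.51.
Physical capital: 0.49 × 4.7 = 2.303 pp.
Total hours worked: 0.51 × 1.1 = 0.561 pp.
TFP growth = 5.2 − 2.864 = 2.336%.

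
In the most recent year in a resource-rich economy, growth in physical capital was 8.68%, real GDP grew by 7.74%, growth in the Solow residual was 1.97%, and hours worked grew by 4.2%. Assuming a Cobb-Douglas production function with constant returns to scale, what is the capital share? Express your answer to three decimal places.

gY = gA + α·gK + (1−α)·gL, so gY − gA − gL = α(gK − gL).
7.74 − 1.97 − 4.2 = α × (8.68 − 4.2).
1.57 = 4.48 α, so α = 0.35045.

0.350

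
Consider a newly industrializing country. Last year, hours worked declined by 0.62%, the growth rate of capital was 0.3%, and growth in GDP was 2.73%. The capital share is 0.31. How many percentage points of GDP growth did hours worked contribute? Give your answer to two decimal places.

Labor's share = 1 − 0.31 = 0.69.
Contribution = share × growth = 0.69 × (-0.62) = -0.4278 pp.

-0.43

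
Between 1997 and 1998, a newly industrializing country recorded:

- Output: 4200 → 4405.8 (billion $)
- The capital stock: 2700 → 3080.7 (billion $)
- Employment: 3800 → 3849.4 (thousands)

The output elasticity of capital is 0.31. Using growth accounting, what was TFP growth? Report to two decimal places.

Output growth = (4405.8 − 4200) / 4200 = 4.9%.
The capital stock growth = (3080.7 − 2700) / 2700 = 14.1%.
Employment growth = (3849.4 − 3800) / 3800 = 1.3%.
Labor's share = 1 − 0.31 = 0.69.
The capital stock: 0.31 × 14.1 = 4.371 pp.
Employment: 0.69 × 1.3 = 0.897 pp.
TFP growth = 4.9 − 5.268 = -0.368%.

-0.37%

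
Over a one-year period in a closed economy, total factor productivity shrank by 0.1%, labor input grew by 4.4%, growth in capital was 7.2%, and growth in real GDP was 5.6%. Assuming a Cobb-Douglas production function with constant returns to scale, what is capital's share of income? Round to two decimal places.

gY = gA + α·gK + (1−α)·gL, so gY − gA − gL = α(gK − gL).
5.6 + 0.1 − 4.4 = α × (7.2 − 4.4).
1.3 = 2.8 α, so α = 0.4643.

Capital's share of income is 0.46.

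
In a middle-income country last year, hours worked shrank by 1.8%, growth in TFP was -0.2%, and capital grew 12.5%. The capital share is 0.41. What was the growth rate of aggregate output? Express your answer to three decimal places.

3.863%

Labor's share = 1 − 0.41 = 0.59.
Capital: 0.41 × 12.5 = 5.125 pp.
Hours worked: 0.59 × (-1.8) = -1.062 pp.
Output growth = -0.2 + 4.063 = 3.863%.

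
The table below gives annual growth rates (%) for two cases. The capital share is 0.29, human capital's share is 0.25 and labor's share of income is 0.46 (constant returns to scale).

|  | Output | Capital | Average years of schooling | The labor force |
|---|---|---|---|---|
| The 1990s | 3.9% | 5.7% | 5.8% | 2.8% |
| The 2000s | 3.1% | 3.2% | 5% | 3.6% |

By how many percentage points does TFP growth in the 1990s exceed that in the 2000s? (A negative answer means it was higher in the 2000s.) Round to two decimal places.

Labor's share = 1 − 0.29 − 0.25 = 0.46.
The 1990s: TFP = 3.9 − 1.653 − 1.45 − 1.288 = -0.491%.
The 2000s: TFP = 3.1 − 0.928 − 1.25 − 1.656 = -0.734%.
Difference = -0.491 − (-0.734) = 0.243 pp.

0.24 percentage points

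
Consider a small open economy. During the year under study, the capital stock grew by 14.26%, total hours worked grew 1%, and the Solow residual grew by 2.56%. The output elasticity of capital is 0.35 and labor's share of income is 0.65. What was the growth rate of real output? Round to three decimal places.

Real output growth was 8.201%.

Labor's share = 1 − 0.35 = 0.65.
The capital stock: 0.35 × 14.26 = 4.991 pp.
Total hours worked: 0.65 × 1 = 0.65 pp.
Output growth = 2.56 + 5.641 = 8.201%.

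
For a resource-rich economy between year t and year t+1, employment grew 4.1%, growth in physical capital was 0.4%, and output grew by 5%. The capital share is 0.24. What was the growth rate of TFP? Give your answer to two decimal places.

TFP growth was 1.79%.

Labor's share = 1 − 0.24 = 0.76.
Physical capital: 0.24 × 0.4 = 0.096 pp.
Employment: 0.76 × 4.1 = 3.116 pp.
TFP growth = 5 − 3.212 = 1.788%.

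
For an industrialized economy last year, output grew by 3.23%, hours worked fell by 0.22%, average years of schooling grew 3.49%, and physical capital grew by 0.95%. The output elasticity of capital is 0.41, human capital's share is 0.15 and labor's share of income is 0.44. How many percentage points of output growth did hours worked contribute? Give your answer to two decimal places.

Labor's share = 1 − 0.41 − 0.15 = 0.44.
Contribution = share × growth = 0.44 × (-0.22) = -0.0968 pp.

-0.10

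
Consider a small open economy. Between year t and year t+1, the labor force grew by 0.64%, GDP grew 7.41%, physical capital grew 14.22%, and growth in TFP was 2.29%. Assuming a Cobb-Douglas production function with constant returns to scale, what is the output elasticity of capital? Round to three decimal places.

0.330

gY = gA + α·gK + (1−α)·gL, so gY − gA − gL = α(gK − gL).
7.41 − 2.29 − 0.64 = α × (14.22 − 0.64).
4.48 = 13.58 α, so α = 0.3299.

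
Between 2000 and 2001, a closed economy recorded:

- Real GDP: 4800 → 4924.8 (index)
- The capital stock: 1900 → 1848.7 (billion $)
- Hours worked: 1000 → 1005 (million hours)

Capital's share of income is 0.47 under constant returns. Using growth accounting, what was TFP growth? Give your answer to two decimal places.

TFP grew 3.60%.

Real GDP growth = (4924.8 − 4800) / 4800 = 2.6%.
The capital stock growth = (1848.7 − 1900) / 1900 = -2.7%.
Hours worked growth = (1005 − 1000) / 1000 = 0.5%.
Labor's share = 1 − 0.47 = 0.53.
The capital stock: 0.47 × (-2.7) = -1.269 pp.
Hours worked: 0.53 × 0.5 = 0.265 pp.
TFP growth = 2.6 + 1.004 = 3.604%.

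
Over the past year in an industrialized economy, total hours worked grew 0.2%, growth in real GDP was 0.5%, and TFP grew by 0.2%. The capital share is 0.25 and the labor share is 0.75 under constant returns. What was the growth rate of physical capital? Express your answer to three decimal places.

0.600%

Labor's share = 1 − 0.25 = 0.75.
gY = gA + 0.75×0.2 + 0.25×g.
0.25×g = 0.5 − 0.2 − 0.15 = 0.15.
g = 0.15 / 0.25 = 0.6%.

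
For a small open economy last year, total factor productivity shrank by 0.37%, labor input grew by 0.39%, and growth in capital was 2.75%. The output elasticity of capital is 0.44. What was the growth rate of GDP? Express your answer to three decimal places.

1.058%

Labor's share = 1 − 0.44 = 0.56.
Capital: 0.44 × 2.75 = 1.21 pp.
Labor input: 0.56 × 0.39 = 0.2184 pp.
Output growth = -0.37 + 1.4284 = 1.0584%.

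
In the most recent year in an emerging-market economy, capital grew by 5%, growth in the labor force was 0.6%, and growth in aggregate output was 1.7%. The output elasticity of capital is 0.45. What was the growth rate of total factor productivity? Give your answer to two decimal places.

-0.88%

Labor's share = 1 − 0.45 = 0.55.
Capital: 0.45 × 5 = 2.25 pp.
The labor force: 0.55 × 0.6 = 0.33 pp.
TFP growth = 1.7 − 2.58 = -0.88%.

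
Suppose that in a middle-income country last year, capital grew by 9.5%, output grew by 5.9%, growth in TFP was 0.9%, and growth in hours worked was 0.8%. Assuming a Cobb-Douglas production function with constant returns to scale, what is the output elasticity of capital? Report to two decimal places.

0.48

gY = gA + α·gK + (1−α)·gL, so gY − gA − gL = α(gK − gL).
5.9 − 0.9 − 0.8 = α × (9.5 − 0.8).
4.2 = 8.7 α, so α = 0.4828.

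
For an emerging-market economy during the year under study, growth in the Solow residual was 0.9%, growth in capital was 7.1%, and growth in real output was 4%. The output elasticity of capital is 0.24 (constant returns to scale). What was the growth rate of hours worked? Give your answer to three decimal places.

Labor's share = 1 − 0.24 = 0.76.
gY = gA + 0.24×7.1 + 0.76×g.
0.76×g = 4 − 0.9 − 1.704 = 1.396.
g = 1.396 / 0.76 = 1.83684%.

Hours worked growth was 1.837%.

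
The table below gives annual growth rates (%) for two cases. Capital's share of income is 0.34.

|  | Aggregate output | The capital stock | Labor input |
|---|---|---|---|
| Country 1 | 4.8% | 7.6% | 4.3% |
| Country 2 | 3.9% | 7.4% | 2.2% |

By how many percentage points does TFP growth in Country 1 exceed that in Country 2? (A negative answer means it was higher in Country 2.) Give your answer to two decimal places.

Labor's share = 1 − 0.34 = 0.66.
Country 1: TFP = 4.8 − 2.584 − 2.838 = -0.622%.
Country 2: TFP = 3.9 − 2.516 − 1.452 = -0.068%.
Difference = -0.622 − (-0.068) = -0.554 pp.

-0.55 percentage points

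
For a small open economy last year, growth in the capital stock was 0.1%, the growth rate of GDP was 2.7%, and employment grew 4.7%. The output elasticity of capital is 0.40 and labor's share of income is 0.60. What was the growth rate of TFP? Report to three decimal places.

Labor's share = 1 − 0.4 = 0.6.
The capital stock: 0.4 × 0.1 = 0.04 pp.
Employment: 0.6 × 4.7 = 2.82 pp.
TFP growth = 2.7 − 2.86 = -0.16%.

-0.160%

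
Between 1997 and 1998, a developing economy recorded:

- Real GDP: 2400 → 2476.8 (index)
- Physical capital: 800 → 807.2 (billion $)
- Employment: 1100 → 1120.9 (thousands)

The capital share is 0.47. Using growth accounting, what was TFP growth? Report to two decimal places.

Real GDP growth = (2476.8 − 2400) / 2400 = 3.2%.
Physical capital growth = (807.2 − 800) / 800 = 0.9%.
Employment growth = (1120.9 − 1100) / 1100 = 1.9%.
Labor's share = 1 − 0.47 = 0.53.
Physical capital: 0.47 × 0.9 = 0.423 pp.
Employment: 0.53 × 1.9 = 1.007 pp.
TFP growth = 3.2 − 1.43 = 1.77%.

1.77%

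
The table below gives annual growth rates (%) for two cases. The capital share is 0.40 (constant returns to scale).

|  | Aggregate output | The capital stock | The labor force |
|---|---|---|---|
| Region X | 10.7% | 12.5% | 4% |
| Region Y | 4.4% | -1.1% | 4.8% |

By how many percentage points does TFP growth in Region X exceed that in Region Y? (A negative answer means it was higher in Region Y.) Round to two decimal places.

1.34 percentage points

Labor's share = 1 − 0.4 = 0.6.
Region X: TFP = 10.7 − 5 − 2.4 = 3.3%.
Region Y: TFP = 4.4 + 0.44 − 2.88 = 1.96%.
Difference = 3.3 − (1.96) = 1.34 pp.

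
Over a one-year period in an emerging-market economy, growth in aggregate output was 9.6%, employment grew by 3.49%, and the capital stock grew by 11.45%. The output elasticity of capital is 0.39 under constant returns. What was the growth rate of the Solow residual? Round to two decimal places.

Labor's share = 1 − 0.39 = 0.61.
The capital stock: 0.39 × 11.45 = 4.4655 pp.
Employment: 0.61 × 3.49 = 2.1289 pp.
TFP growth = 9.6 − 6.5944 = 3.0056%.

3.01%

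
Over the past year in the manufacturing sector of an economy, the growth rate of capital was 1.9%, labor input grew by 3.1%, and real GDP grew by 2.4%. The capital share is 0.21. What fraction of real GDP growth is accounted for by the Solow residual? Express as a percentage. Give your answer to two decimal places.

Labor's share = 1 − 0.21 = 0.79.
Capital: 0.21 × 1.9 = 0.399 pp.
Labor input: 0.79 × 3.1 = 2.449 pp.
TFP growth = 2.4 − 2.848 = -0.448%.
TFP share of growth = -0.448 / 2.4 × 100 = -18.6667%.

-18.67%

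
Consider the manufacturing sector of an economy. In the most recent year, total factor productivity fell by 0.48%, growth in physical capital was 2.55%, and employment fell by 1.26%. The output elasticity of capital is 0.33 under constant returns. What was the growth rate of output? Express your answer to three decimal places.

-0.483%

Labor's share = 1 − 0.33 = 0.67.
Physical capital: 0.33 × 2.55 = 0.8415 pp.
Employment: 0.67 × (-1.26) = -0.8442 pp.
Output growth = -0.48 + (-0.0027) = -0.4827%.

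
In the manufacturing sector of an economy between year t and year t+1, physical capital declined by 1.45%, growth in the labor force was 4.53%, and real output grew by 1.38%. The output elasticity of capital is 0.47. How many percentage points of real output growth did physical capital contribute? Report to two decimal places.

-0.68

Contribution = share × growth = 0.47 × (-1.45) = -0.6815 pp.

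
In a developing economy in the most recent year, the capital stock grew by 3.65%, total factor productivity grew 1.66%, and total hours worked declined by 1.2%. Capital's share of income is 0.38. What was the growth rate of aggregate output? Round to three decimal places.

2.303%

Labor's share = 1 − 0.38 = 0.62.
The capital stock: 0.38 × 3.65 = 1.387 pp.
Total hours worked: 0.62 × (-1.2) = -0.744 pp.
Output growth = 1.66 + 0.643 = 2.303%.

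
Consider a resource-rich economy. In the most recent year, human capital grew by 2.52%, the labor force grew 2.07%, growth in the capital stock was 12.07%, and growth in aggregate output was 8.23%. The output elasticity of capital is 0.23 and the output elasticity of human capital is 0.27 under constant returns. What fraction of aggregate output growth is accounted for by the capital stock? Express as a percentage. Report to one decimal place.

The capital stock accounted for 33.7% of growth.

The capital stock contributed 0.23 × 12.07 = 2.7761 pp.
Share of growth = 2.7761 / 8.23 × 100 = 33.731%.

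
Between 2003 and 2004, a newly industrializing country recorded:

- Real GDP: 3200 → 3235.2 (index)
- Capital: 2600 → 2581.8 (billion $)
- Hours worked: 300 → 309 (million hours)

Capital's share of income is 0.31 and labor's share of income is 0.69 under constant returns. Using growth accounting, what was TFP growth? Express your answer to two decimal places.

-0.75%

Real GDP growth = (3235.2 − 3200) / 3200 = 1.1%.
Capital growth = (2581.8 − 2600) / 2600 = -0.7%.
Hours worked growth = (309 − 300) / 300 = 3%.
Labor's share = 1 − 0.31 = 0.69.
Capital: 0.31 × (-0.7) = -0.217 pp.
Hours worked: 0.69 × 3 = 2.07 pp.
TFP growth = 1.1 − 1.853 = -0.753%.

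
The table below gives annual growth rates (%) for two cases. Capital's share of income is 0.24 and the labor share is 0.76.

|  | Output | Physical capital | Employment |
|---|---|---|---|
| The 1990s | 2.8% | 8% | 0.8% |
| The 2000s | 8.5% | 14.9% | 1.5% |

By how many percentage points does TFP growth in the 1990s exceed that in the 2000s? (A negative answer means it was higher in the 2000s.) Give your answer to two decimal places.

Labor's share = 1 − 0.24 = 0.76.
The 1990s: TFP = 2.8 − 1.92 − 0.608 = 0.272%.
The 2000s: TFP = 8.5 − 3.576 − 1.14 = 3.784%.
Difference = 0.272 − (3.784) = -3.512 pp.

-3.51 percentage points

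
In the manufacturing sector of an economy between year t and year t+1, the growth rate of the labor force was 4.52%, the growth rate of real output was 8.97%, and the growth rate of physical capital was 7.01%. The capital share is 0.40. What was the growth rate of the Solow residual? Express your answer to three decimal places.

3.454%

Labor's share = 1 − 0.4 = 0.6.
Physical capital: 0.4 × 7.01 = 2.804 pp.
The labor force: 0.6 × 4.52 = 2.712 pp.
TFP growth = 8.97 − 5.516 = 3.454%.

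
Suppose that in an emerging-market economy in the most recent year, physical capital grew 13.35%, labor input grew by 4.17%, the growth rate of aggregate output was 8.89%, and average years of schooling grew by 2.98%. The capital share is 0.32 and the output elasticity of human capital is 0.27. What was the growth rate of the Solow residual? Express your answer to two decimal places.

Labor's share = 1 − 0.32 − 0.27 = 0.41.
Physical capital: 0.32 × 13.35 = 4.272 pp.
Average years of schooling: 0.27 × 2.98 = 0.8046 pp.
Labor input: 0.41 × 4.17 = 1.7097 pp.
TFP growth = 8.89 − 6.7863 = 2.1037%.

The Solow residual growth was 2.10%.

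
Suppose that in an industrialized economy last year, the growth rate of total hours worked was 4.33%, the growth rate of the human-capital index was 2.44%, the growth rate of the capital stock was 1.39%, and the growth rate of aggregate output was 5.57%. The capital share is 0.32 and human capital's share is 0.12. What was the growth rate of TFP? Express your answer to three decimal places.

Labor's share = 1 − 0.32 − 0.12 = 0.56.
The capital stock: 0.32 × 1.39 = 0.4448 pp.
The human-capital index: 0.12 × 2.44 = 0.2928 pp.
Total hours worked: 0.56 × 4.33 = 2.4248 pp.
TFP growth = 5.57 − 3.1624 = 2.4076%.

TFP growth was 2.408%.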